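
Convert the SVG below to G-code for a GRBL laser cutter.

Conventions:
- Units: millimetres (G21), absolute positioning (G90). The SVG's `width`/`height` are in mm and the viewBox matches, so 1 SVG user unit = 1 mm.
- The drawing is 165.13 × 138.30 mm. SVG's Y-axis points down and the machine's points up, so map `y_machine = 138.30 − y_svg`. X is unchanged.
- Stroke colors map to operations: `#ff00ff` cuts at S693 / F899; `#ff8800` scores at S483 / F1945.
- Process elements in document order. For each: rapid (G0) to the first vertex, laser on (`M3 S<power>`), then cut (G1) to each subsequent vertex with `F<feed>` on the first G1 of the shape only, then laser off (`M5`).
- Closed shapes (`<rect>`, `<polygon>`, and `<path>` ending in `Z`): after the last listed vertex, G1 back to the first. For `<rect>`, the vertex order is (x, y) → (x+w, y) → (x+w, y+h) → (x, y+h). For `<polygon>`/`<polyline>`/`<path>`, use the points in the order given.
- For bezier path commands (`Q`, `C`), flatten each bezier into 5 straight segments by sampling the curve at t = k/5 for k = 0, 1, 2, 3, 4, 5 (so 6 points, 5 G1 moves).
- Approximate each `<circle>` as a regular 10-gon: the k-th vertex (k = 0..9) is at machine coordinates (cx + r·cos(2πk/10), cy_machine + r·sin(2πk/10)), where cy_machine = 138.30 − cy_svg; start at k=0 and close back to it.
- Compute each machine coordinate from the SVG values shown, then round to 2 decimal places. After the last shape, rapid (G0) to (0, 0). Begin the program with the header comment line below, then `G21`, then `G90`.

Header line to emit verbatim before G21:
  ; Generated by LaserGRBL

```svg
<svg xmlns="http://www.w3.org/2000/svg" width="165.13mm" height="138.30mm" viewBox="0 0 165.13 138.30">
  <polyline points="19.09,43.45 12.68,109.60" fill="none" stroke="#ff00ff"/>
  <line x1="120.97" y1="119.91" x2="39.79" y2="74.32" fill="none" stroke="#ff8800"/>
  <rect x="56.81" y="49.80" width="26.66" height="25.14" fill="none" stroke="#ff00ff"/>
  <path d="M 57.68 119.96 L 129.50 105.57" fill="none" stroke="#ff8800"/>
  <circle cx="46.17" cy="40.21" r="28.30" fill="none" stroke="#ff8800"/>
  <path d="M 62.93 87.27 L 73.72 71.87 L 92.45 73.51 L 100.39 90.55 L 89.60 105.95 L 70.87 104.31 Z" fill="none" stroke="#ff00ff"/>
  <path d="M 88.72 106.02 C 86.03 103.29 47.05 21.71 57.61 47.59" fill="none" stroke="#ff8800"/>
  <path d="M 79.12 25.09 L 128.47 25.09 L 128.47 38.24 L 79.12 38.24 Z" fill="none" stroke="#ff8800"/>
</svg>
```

; Generated by LaserGRBL
G21
G90
G0 X19.09 Y94.85
M3 S693
G1 X12.68 Y28.70 F899
M5
G0 X120.97 Y18.39
M3 S483
G1 X39.79 Y63.98 F1945
M5
G0 X56.81 Y88.50
M3 S693
G1 X83.47 Y88.50 F899
G1 X83.47 Y63.36
G1 X56.81 Y63.36
G1 X56.81 Y88.50
M5
G0 X57.68 Y18.34
M3 S483
G1 X129.50 Y32.73 F1945
M5
G0 X74.47 Y98.09
M3 S483
G1 X69.07 Y114.72 F1945
G1 X54.92 Y125.00
G1 X37.42 Y125.00
G1 X23.27 Y114.72
G1 X17.87 Y98.09
G1 X23.27 Y81.46
G1 X37.42 Y71.18
G1 X54.92 Y71.18
G1 X69.07 Y81.46
G1 X74.47 Y98.09
M5
G0 X62.93 Y51.03
M3 S693
G1 X73.72 Y66.43 F899
G1 X92.45 Y64.79
G1 X100.39 Y47.75
G1 X89.60 Y32.35
G1 X70.87 Y33.99
G1 X62.93 Y51.03
M5
G0 X88.72 Y32.28
M3 S483
G1 X83.44 Y41.89 F1945
G1 X73.57 Y61.48
G1 X63.22 Y82.11
G1 X56.53 Y94.83
G1 X57.61 Y90.71
M5
G0 X79.12 Y113.21
M3 S483
G1 X128.47 Y113.21 F1945
G1 X128.47 Y100.06
G1 X79.12 Y100.06
G1 X79.12 Y113.21
M5
G0 X0.00 Y0.00

1 u = 1 mm; y_m = 138.30 − y.

[1] `<polyline>` line segment, #ff00ff→cut S693 F899: (19.09,94.85) → (12.68,28.70)

[2] `<line>` line segment, #ff8800→score S483 F1945: (120.97,18.39) → (39.79,63.98)

[3] `<rect>` rectangle, #ff00ff→cut S693 F899: (56.81,88.50) → (83.47,88.50) → (83.47,63.36) → (56.81,63.36) → (56.81,88.50) (closed)

[4] `<path>` line segment, #ff8800→score S483 F1945: (57.68,18.34) → (129.50,32.73)

[5] `<circle>` circle, #ff8800→score S483 F1945: (74.47,98.09) → (69.07,114.72) → (54.92,125.00) → (37.42,125.00) → (23.27,114.72) → (17.87,98.09) → (23.27,81.46) → (37.42,71.18) → (54.92,71.18) → (69.07,81.46) → (74.47,98.09) (closed)

[6] `<path>` regular polygon, #ff00ff→cut S693 F899: (62.93,51.03) → (73.72,66.43) → (92.45,64.79) → (100.39,47.75) → (89.60,32.35) → (70.87,33.99) → (62.93,51.03) (closed)

[7] `<path>` cubic bezier, #ff8800→score S483 F1945: (88.72,32.28) → (83.44,41.89) → (73.57,61.48) → (63.22,82.11) → (56.53,94.83) → (57.61,90.71)

[8] `<path>` rectangle, #ff8800→score S483 F1945: (79.12,113.21) → (128.47,113.21) → (128.47,100.06) → (79.12,100.06) → (79.12,113.21) (closed)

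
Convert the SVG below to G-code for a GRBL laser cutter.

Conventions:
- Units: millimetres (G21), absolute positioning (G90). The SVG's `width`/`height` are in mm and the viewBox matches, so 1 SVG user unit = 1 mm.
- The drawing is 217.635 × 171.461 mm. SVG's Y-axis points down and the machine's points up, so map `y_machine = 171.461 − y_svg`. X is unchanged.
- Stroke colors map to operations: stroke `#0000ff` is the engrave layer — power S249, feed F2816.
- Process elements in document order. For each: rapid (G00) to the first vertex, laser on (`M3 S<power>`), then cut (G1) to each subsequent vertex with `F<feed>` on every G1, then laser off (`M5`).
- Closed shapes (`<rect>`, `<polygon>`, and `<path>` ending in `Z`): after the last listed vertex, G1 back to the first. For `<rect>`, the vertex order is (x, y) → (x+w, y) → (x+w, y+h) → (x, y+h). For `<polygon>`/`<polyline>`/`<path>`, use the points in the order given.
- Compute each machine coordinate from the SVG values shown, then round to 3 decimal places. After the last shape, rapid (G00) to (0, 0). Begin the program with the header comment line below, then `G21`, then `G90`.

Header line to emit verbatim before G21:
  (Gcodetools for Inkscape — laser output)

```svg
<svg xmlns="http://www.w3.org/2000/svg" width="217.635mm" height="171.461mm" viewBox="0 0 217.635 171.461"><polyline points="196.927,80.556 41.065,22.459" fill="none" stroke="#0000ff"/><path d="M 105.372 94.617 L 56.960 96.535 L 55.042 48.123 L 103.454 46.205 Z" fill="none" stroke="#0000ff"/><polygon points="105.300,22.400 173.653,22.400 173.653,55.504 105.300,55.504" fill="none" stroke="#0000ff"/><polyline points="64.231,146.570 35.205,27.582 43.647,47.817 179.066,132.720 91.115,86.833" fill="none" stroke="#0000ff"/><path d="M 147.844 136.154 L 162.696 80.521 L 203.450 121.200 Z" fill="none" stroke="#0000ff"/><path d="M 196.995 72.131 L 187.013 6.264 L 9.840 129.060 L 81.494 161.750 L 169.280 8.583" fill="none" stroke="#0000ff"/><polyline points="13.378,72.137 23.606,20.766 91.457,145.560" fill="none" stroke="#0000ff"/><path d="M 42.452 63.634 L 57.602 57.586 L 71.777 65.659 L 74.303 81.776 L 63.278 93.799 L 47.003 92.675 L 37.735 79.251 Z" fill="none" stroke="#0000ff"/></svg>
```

Since the viewBox matches the mm dimensions, user units are millimetres directly. The only transform is the Y-flip y_m = 171.461 − y_svg.

Shape 1 is a line segment drawn with `<polyline>`. Its stroke #0000ff means engrave at S249, F2816. After flipping Y the toolpath is (196.927,90.905) → (41.065,149.002).

Shape 2 is a regular polygon drawn with `<path>`. Its stroke #0000ff means engrave at S249, F2816. After flipping Y the toolpath is (105.372,76.844) → (56.960,74.926) → (55.042,123.338) → (103.454,125.256) → (105.372,76.844), returning to the start.

Shape 3 is a rectangle drawn with `<polygon>`. Its stroke #0000ff means engrave at S249, F2816. After flipping Y the toolpath is (105.300,149.061) → (173.653,149.061) → (173.653,115.957) → (105.300,115.957) → (105.300,149.061), returning to the start.

Shape 4 is a open polyline drawn with `<polyline>`. Its stroke #0000ff means engrave at S249, F2816. After flipping Y the toolpath is (64.231,24.891) → (35.205,143.879) → (43.647,123.644) → (179.066,38.741) → (91.115,84.628).

Shape 5 is a regular polygon drawn with `<path>`. Its stroke #0000ff means engrave at S249, F2816. After flipping Y the toolpath is (147.844,35.307) → (162.696,90.940) → (203.450,50.261) → (147.844,35.307), returning to the start.

Shape 6 is a open polyline drawn with `<path>`. Its stroke #0000ff means engrave at S249, F2816. After flipping Y the toolpath is (196.995,99.330) → (187.013,165.197) → (9.840,42.401) → (81.494,9.711) → (169.280,162.878).

Shape 7 is a open polyline drawn with `<polyline>`. Its stroke #0000ff means engrave at S249, F2816. After flipping Y the toolpath is (13.378,99.324) → (23.606,150.695) → (91.457,25.901).

Shape 8 is a regular polygon drawn with `<path>`. Its stroke #0000ff means engrave at S249, F2816. After flipping Y the toolpath is (42.452,107.827) → (57.602,113.875) → (71.777,105.802) → (74.303,89.685) → (63.278,77.662) → (47.003,78.786) → (37.735,92.210) → (42.452,107.827), returning to the start.

(Gcodetools for Inkscape — laser output)
G21
G90
G00 X196.927 Y90.905
M3 S249
G1 X41.065 Y149.002 F2816
M5
G00 X105.372 Y76.844
M3 S249
G1 X56.960 Y74.926 F2816
G1 X55.042 Y123.338 F2816
G1 X103.454 Y125.256 F2816
G1 X105.372 Y76.844 F2816
M5
G00 X105.300 Y149.061
M3 S249
G1 X173.653 Y149.061 F2816
G1 X173.653 Y115.957 F2816
G1 X105.300 Y115.957 F2816
G1 X105.300 Y149.061 F2816
M5
G00 X64.231 Y24.891
M3 S249
G1 X35.205 Y143.879 F2816
G1 X43.647 Y123.644 F2816
G1 X179.066 Y38.741 F2816
G1 X91.115 Y84.628 F2816
M5
G00 X147.844 Y35.307
M3 S249
G1 X162.696 Y90.940 F2816
G1 X203.450 Y50.261 F2816
G1 X147.844 Y35.307 F2816
M5
G00 X196.995 Y99.330
M3 S249
G1 X187.013 Y165.197 F2816
G1 X9.840 Y42.401 F2816
G1 X81.494 Y9.711 F2816
G1 X169.280 Y162.878 F2816
M5
G00 X13.378 Y99.324
M3 S249
G1 X23.606 Y150.695 F2816
G1 X91.457 Y25.901 F2816
M5
G00 X42.452 Y107.827
M3 S249
G1 X57.602 Y113.875 F2816
G1 X71.777 Y105.802 F2816
G1 X74.303 Y89.685 F2816
G1 X63.278 Y77.662 F2816
G1 X47.003 Y78.786 F2816
G1 X37.735 Y92.210 F2816
G1 X42.452 Y107.827 F2816
M5
G00 X0.000 Y0.000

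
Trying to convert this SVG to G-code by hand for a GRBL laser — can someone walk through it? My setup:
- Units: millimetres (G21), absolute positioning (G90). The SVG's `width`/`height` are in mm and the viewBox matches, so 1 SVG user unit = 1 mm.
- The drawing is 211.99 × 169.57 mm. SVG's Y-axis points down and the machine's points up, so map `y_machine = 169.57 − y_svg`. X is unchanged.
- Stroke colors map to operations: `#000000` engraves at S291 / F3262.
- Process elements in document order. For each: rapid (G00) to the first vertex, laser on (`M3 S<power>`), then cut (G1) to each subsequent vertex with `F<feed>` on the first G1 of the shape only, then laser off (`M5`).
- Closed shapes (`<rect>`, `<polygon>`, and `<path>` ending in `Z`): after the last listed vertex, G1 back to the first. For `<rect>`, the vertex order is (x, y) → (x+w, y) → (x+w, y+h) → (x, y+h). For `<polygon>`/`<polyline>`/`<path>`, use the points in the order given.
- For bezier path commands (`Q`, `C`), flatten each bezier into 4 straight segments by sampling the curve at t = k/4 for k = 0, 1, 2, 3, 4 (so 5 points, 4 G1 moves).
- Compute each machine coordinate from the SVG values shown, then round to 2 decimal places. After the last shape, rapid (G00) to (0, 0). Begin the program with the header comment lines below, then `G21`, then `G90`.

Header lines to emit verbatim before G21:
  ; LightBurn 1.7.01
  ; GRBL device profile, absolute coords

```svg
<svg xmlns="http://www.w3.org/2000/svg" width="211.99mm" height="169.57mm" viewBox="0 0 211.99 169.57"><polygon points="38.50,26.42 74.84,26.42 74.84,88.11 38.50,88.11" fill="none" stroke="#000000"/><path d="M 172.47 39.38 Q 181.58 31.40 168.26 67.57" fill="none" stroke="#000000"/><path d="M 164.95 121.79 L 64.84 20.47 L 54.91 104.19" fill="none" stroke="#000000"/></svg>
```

; LightBurn 1.7.01
; GRBL device profile, absolute coords
G21
G90
G00 X38.50 Y143.15
M3 S291
G1 X74.84 Y143.15 F3262
G1 X74.84 Y81.46
G1 X38.50 Y81.46
G1 X38.50 Y143.15
M5
G00 X172.47 Y130.19
M3 S291
G1 X175.62 Y131.42 F3262
G1 X175.97 Y127.13
G1 X173.52 Y117.33
G1 X168.26 Y102.00
M5
G00 X164.95 Y47.78
M3 S291
G1 X64.84 Y149.10 F3262
G1 X54.91 Y65.38
M5
G00 X0.00 Y0.00

Since the viewBox matches the mm dimensions, user units are millimetres directly. The only transform is the Y-flip y_m = 169.57 − y_svg.

Shape 1 is a rectangle drawn with `<polygon>`. Its stroke #000000 means engrave at S291, F3262. After flipping Y the toolpath is (38.50,143.15) → (74.84,143.15) → (74.84,81.46) → (38.50,81.46) → (38.50,143.15), returning to the start.

Shape 2 is a quadratic bezier drawn with `<path>`. Its stroke #000000 means engrave at S291, F3262. After flipping Y the toolpath is (172.47,130.19) → (175.62,131.42) → (175.97,127.13) → (173.52,117.33) → (168.26,102.00).

Shape 3 is a open polyline drawn with `<path>`. Its stroke #000000 means engrave at S291, F3262. After flipping Y the toolpath is (164.95,47.78) → (64.84,149.10) → (54.91,65.38).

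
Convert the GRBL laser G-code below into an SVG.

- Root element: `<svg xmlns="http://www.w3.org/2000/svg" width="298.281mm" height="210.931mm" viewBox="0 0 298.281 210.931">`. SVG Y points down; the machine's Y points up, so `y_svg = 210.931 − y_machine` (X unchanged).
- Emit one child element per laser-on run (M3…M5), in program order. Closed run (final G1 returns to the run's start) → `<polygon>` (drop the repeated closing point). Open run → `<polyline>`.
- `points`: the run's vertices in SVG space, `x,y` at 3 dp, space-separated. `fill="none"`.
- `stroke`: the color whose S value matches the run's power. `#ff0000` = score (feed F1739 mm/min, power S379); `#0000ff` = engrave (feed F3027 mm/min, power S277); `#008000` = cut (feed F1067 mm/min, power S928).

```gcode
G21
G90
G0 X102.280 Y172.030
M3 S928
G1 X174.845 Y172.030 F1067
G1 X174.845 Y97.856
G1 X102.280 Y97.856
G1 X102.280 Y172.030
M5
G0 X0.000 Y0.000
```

y_svg = 210.931 − y_m. Every run uses S928, so all elements get stroke `#008000` (cut).

[1] closed run; points: 102.280,38.901 174.845,38.901 174.845,113.075 102.280,113.075

<svg xmlns="http://www.w3.org/2000/svg" width="298.281mm" height="210.931mm" viewBox="0 0 298.281 210.931">
  <polygon points="102.280,38.901 174.845,38.901 174.845,113.075 102.280,113.075" fill="none" stroke="#008000"/>
</svg>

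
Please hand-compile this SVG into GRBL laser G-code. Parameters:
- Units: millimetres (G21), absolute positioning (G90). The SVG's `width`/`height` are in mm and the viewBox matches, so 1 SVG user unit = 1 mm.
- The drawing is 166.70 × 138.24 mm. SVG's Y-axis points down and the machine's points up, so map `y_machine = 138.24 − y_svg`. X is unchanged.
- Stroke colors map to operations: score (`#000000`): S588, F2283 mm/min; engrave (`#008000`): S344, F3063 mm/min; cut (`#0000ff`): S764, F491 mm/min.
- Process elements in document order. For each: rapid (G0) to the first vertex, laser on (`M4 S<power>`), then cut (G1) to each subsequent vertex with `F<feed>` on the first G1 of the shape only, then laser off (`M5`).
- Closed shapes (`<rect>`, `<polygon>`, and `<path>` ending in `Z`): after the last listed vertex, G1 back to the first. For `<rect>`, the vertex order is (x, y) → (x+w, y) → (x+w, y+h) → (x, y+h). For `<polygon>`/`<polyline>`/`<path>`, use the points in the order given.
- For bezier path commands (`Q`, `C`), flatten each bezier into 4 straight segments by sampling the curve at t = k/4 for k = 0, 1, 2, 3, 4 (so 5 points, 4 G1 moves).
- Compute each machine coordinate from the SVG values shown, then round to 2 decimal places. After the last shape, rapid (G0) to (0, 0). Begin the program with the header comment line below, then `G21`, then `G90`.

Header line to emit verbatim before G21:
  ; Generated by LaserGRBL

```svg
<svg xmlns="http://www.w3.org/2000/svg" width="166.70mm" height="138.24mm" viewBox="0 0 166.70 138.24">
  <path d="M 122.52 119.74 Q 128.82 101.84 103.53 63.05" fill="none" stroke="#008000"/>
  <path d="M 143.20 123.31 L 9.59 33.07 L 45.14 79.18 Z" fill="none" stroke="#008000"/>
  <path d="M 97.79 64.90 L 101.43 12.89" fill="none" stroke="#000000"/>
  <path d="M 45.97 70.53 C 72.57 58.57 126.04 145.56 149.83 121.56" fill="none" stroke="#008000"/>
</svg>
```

; Generated by LaserGRBL
G21
G90
G0 X122.52 Y18.50
M4 S344
G1 X123.70 Y28.76 F3063
G1 X120.92 Y41.62
G1 X114.20 Y57.10
G1 X103.53 Y75.19
M5
G0 X143.20 Y14.93
M4 S344
G1 X9.59 Y105.17 F3063
G1 X45.14 Y59.06
G1 X143.20 Y14.93
M5
G0 X97.79 Y73.34
M4 S588
G1 X101.43 Y125.35 F2283
M5
G0 X45.97 Y67.71
M4 S344
G1 X70.07 Y61.41 F3063
G1 X98.95 Y37.68
G1 X127.31 Y16.21
G1 X149.83 Y16.68
M5
G0 X0.00 Y0.00

Since the viewBox matches the mm dimensions, user units are millimetres directly. The only transform is the Y-flip y_m = 138.24 − y_svg.

Shape 1 is a quadratic bezier drawn with `<path>`. Its stroke #008000 means engrave at S344, F3063. After flipping Y the toolpath is (122.52,18.50) → (123.70,28.76) → (120.92,41.62) → (114.20,57.10) → (103.53,75.19).

Shape 2 is a closed polygon drawn with `<path>`. Its stroke #008000 means engrave at S344, F3063. After flipping Y the toolpath is (143.20,14.93) → (9.59,105.17) → (45.14,59.06) → (143.20,14.93), returning to the start.

Shape 3 is a line segment drawn with `<path>`. Its stroke #000000 means score at S588, F2283. After flipping Y the toolpath is (97.79,73.34) → (101.43,125.35).

Shape 4 is a cubic bezier drawn with `<path>`. Its stroke #008000 means engrave at S344, F3063. After flipping Y the toolpath is (45.97,67.71) → (70.07,61.41) → (98.95,37.68) → (127.31,16.21) → (149.83,16.68).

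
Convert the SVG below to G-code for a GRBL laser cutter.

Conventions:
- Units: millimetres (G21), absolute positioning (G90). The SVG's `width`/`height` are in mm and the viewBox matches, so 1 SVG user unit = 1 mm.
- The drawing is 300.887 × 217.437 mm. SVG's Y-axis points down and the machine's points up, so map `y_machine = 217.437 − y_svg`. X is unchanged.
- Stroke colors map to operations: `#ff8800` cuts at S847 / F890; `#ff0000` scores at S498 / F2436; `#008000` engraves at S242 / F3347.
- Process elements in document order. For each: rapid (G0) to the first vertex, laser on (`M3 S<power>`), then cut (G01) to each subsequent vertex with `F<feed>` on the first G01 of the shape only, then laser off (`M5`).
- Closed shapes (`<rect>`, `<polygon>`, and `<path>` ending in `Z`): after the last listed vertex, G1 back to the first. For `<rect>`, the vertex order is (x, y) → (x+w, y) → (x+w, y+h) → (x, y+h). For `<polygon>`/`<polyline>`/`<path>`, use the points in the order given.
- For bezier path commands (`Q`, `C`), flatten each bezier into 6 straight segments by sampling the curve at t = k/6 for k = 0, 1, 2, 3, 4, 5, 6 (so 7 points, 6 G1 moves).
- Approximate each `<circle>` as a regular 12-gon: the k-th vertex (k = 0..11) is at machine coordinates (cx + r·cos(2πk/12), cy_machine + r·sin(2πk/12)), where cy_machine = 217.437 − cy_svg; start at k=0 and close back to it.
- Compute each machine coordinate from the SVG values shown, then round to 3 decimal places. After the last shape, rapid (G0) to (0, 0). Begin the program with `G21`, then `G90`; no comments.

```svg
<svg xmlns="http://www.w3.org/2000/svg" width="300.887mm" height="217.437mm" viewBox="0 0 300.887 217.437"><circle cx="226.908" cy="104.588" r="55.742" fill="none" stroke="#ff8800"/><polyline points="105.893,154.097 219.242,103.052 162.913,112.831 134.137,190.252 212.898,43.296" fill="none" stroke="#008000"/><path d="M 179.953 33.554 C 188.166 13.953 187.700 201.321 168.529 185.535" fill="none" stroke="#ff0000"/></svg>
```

1 u = 1 mm; y_m = 217.437 − y.

[1] `<circle>` circle, #ff8800→cut S847 F890: (282.650,112.849) → (275.182,140.720) → (254.779,161.123) → (226.908,168.591) → (199.037,161.123) → (178.634,140.720) → (171.166,112.849) → (178.634,84.978) → (199.037,64.575) → (226.908,57.107) → (254.779,64.575) → (275.182,84.978) → (282.650,112.849) (closed)

[2] `<polyline>` open polyline, #008000→engrave S242 F3347: (105.893,63.340) → (219.242,114.385) → (162.913,104.606) → (134.137,27.185) → (212.898,174.141)

[3] `<path>` cubic bezier, #ff0000→score S498 F2436: (179.953,183.883) → (183.290,178.335) → (184.902,149.684) → (184.510,109.323) → (181.836,68.644) → (176.602,39.040) → (168.529,31.902)

G21
G90
G0 X282.650 Y112.849
M3 S847
G01 X275.182 Y140.720 F890
G01 X254.779 Y161.123
G01 X226.908 Y168.591
G01 X199.037 Y161.123
G01 X178.634 Y140.720
G01 X171.166 Y112.849
G01 X178.634 Y84.978
G01 X199.037 Y64.575
G01 X226.908 Y57.107
G01 X254.779 Y64.575
G01 X275.182 Y84.978
G01 X282.650 Y112.849
M5
G0 X105.893 Y63.340
M3 S242
G01 X219.242 Y114.385 F3347
G01 X162.913 Y104.606
G01 X134.137 Y27.185
G01 X212.898 Y174.141
M5
G0 X179.953 Y183.883
M3 S498
G01 X183.290 Y178.335 F2436
G01 X184.902 Y149.684
G01 X184.510 Y109.323
G01 X181.836 Y68.644
G01 X176.602 Y39.040
G01 X168.529 Y31.902
M5
G0 X0.000 Y0.000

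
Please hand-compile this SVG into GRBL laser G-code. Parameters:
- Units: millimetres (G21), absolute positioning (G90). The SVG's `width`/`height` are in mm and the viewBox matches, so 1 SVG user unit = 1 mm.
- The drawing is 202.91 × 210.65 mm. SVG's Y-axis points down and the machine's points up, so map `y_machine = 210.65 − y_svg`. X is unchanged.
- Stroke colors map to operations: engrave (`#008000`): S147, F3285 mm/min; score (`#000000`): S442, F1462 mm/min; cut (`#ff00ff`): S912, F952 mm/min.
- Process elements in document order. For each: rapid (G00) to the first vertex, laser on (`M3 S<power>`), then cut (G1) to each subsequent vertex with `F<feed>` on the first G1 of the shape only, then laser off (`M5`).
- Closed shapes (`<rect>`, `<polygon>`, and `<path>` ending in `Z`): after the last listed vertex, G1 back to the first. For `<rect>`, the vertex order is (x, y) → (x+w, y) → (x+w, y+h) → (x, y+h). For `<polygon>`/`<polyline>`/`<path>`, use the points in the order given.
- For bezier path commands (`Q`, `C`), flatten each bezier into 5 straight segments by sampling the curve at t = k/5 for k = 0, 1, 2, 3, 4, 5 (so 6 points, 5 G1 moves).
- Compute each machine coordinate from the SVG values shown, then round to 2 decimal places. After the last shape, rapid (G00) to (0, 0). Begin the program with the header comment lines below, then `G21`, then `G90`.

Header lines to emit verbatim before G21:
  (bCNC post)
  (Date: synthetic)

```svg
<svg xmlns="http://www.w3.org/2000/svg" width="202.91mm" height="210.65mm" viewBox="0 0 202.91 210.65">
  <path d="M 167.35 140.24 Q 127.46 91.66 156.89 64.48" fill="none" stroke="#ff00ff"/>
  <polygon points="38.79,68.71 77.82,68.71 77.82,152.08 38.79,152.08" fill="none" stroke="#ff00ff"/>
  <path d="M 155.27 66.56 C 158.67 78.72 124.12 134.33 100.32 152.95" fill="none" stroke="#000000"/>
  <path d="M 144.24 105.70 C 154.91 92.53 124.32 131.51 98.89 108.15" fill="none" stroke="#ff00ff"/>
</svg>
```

viewBox `0 0 202.91 210.65` with mm width/height → 1 unit = 1 mm. Flip: y_m = 210.65 − y_svg.

**Shape 1** — `<path>` quadratic bezier, stroke `#ff00ff` → cut (S912, F952). Control points (SVG): P0=(167.35,140.24), P1=(127.46,91.66), P2=(156.89,64.48); sampled at t=k/5. Machine vertices: (167.35,70.41) → (154.17,88.99) → (146.53,105.85) → (144.44,121.00) → (147.89,134.44) → (156.89,146.17). Open path.

**Shape 2** — `<polygon>` rectangle, stroke `#ff00ff` → cut (S912, F952). Machine vertices: (38.79,141.94) → (77.82,141.94) → (77.82,58.57) → (38.79,58.57) → (38.79,141.94). Closed: final G1 returns to the first vertex.

**Shape 3** — `<path>` cubic bezier, stroke `#000000` → score (S442, F1462). Control points (SVG): P0=(155.27,66.56), P1=(158.67,78.72), P2=(124.12,134.33), P3=(100.32,152.95); sampled at t=k/5. Machine vertices: (155.27,144.09) → (153.15,132.22) → (144.25,113.79) → (130.92,92.65) → (115.50,72.67) → (100.32,57.70). Open path.

**Shape 4** — `<path>` cubic bezier, stroke `#ff00ff` → cut (S912, F952). Control points (SVG): P0=(144.24,105.70), P1=(154.91,92.53), P2=(124.32,131.51), P3=(98.89,108.15); sampled at t=k/5. Machine vertices: (144.24,104.95) → (146.06,107.51) → (140.21,103.05) → (128.91,97.06) → (114.40,95.05) → (98.89,102.50). Open path.

(bCNC post)
(Date: synthetic)
G21
G90
G00 X167.35 Y70.41
M3 S912
G1 X154.17 Y88.99 F952
G1 X146.53 Y105.85
G1 X144.44 Y121.00
G1 X147.89 Y134.44
G1 X156.89 Y146.17
M5
G00 X38.79 Y141.94
M3 S912
G1 X77.82 Y141.94 F952
G1 X77.82 Y58.57
G1 X38.79 Y58.57
G1 X38.79 Y141.94
M5
G00 X155.27 Y144.09
M3 S442
G1 X153.15 Y132.22 F1462
G1 X144.25 Y113.79
G1 X130.92 Y92.65
G1 X115.50 Y72.67
G1 X100.32 Y57.70
M5
G00 X144.24 Y104.95
M3 S912
G1 X146.06 Y107.51 F952
G1 X140.21 Y103.05
G1 X128.91 Y97.06
G1 X114.40 Y95.05
G1 X98.89 Y102.50
M5
G00 X0.00 Y0.00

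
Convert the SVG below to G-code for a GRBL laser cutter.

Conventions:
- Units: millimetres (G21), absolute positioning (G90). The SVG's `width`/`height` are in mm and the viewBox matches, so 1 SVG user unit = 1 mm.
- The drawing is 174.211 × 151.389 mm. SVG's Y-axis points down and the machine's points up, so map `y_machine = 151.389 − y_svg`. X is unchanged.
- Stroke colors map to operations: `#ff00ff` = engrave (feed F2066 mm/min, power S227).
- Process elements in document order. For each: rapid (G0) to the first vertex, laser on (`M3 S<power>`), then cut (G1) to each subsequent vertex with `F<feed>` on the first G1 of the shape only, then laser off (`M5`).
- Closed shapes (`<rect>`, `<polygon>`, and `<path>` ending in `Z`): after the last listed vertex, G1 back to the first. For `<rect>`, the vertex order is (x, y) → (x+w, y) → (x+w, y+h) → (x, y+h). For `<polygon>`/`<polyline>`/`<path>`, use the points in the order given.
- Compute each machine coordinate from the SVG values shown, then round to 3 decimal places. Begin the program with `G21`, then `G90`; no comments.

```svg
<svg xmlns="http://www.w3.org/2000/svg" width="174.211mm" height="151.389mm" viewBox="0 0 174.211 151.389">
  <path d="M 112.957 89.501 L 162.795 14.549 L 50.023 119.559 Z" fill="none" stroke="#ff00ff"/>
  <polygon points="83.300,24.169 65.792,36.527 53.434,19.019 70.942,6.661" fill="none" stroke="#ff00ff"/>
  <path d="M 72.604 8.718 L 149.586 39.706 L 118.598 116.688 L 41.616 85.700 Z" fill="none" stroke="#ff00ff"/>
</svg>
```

viewBox `0 0 174.211 151.389` with mm width/height → 1 unit = 1 mm. Flip: y_m = 151.389 − y_svg.

**Shape 1** — `<path>` closed polygon, stroke `#ff00ff` → engrave (S227, F2066). Machine vertices: (112.957,61.888) → (162.795,136.840) → (50.023,31.830) → (112.957,61.888). Closed: final G1 returns to the first vertex.

**Shape 2** — `<polygon>` regular polygon, stroke `#ff00ff` → engrave (S227, F2066). Machine vertices: (83.300,127.220) → (65.792,114.862) → (53.434,132.370) → (70.942,144.728) → (83.300,127.220). Closed: final G1 returns to the first vertex.

**Shape 3** — `<path>` regular polygon, stroke `#ff00ff` → engrave (S227, F2066). Machine vertices: (72.604,142.671) → (149.586,111.683) → (118.598,34.701) → (41.616,65.689) → (72.604,142.671). Closed: final G1 returns to the first vertex.

G21
G90
G0 X112.957 Y61.888
M3 S227
G1 X162.795 Y136.840 F2066
G1 X50.023 Y31.830
G1 X112.957 Y61.888
M5
G0 X83.300 Y127.220
M3 S227
G1 X65.792 Y114.862 F2066
G1 X53.434 Y132.370
G1 X70.942 Y144.728
G1 X83.300 Y127.220
M5
G0 X72.604 Y142.671
M3 S227
G1 X149.586 Y111.683 F2066
G1 X118.598 Y34.701
G1 X41.616 Y65.689
G1 X72.604 Y142.671
M5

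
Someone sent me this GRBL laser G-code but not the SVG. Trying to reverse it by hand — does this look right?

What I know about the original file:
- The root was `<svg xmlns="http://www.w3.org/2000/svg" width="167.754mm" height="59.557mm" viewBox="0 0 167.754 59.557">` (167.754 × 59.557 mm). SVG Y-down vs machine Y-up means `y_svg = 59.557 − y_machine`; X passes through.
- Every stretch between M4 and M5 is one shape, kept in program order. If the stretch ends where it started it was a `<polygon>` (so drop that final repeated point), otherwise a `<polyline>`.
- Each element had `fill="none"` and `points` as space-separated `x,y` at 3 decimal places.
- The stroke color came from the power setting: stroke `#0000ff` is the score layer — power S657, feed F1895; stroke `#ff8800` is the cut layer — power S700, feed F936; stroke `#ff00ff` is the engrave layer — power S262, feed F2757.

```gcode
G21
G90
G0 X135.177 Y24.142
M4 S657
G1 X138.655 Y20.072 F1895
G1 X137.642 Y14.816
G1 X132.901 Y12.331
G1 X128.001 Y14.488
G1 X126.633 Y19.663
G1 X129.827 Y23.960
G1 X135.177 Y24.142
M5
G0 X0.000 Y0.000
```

<svg xmlns="http://www.w3.org/2000/svg" width="167.754mm" height="59.557mm" viewBox="0 0 167.754 59.557">
  <polygon points="135.177,35.415 138.655,39.485 137.642,44.741 132.901,47.226 128.001,45.069 126.633,39.894 129.827,35.597" fill="none" stroke="#0000ff"/>
</svg>

y_svg = 59.557 − y_m. Every run uses S657, so all elements get stroke `#0000ff` (score).

[1] closed run; points: 135.177,35.415 138.655,39.485 137.642,44.741 132.901,47.226 128.001,45.069 126.633,39.894 129.827,35.597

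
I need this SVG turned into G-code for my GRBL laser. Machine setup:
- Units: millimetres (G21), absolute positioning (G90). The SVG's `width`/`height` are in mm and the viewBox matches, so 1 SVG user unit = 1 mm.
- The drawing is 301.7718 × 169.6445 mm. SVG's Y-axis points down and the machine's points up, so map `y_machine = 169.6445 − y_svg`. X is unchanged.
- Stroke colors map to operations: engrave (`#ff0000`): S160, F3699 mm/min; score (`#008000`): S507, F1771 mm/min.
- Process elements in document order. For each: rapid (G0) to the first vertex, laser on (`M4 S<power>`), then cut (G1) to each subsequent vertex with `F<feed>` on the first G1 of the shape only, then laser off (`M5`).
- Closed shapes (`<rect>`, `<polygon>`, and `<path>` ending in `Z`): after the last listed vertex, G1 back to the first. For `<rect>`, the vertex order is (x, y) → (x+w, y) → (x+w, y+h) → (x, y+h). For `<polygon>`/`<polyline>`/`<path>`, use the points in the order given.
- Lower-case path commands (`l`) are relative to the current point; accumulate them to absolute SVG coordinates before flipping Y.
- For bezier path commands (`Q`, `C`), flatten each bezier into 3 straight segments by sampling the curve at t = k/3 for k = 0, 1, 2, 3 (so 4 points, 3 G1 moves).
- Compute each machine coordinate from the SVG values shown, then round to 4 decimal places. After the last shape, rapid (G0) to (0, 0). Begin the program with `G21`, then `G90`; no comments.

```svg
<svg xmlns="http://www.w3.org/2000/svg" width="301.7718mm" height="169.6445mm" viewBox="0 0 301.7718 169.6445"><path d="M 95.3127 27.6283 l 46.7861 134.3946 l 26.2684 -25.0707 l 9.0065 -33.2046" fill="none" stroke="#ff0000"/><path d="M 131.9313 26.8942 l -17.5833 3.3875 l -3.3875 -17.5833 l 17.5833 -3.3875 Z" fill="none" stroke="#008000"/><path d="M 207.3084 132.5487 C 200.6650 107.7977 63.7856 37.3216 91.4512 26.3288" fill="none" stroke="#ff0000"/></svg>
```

Since the viewBox matches the mm dimensions, user units are millimetres directly. The only transform is the Y-flip y_m = 169.6445 − y_svg.

Shape 1 is a open polyline drawn with `<path>`. Its stroke #ff0000 means engrave at S160, F3699. After flipping Y the toolpath is (95.3127,142.0162) → (142.0988,7.6216) → (168.3672,32.6923) → (177.3737,65.8969).

Shape 2 is a regular polygon drawn with `<path>`. Its stroke #008000 means score at S507, F1771. After flipping Y the toolpath is (131.9313,142.7503) → (114.3480,139.3628) → (110.9605,156.9461) → (128.5438,160.3336) → (131.9313,142.7503), returning to the start.

Shape 3 is a cubic bezier drawn with `<path>`. Its stroke #ff0000 means engrave at S160, F3699. After flipping Y the toolpath is (207.3084,37.0958) → (168.1708,73.1919) → (107.7161,116.3917) → (91.4512,143.3157).

G21
G90
G0 X95.3127 Y142.0162
M4 S160
G1 X142.0988 Y7.6216 F3699
G1 X168.3672 Y32.6923
G1 X177.3737 Y65.8969
M5
G0 X131.9313 Y142.7503
M4 S507
G1 X114.3480 Y139.3628 F1771
G1 X110.9605 Y156.9461
G1 X128.5438 Y160.3336
G1 X131.9313 Y142.7503
M5
G0 X207.3084 Y37.0958
M4 S160
G1 X168.1708 Y73.1919 F3699
G1 X107.7161 Y116.3917
G1 X91.4512 Y143.3157
M5
G0 X0.0000 Y0.0000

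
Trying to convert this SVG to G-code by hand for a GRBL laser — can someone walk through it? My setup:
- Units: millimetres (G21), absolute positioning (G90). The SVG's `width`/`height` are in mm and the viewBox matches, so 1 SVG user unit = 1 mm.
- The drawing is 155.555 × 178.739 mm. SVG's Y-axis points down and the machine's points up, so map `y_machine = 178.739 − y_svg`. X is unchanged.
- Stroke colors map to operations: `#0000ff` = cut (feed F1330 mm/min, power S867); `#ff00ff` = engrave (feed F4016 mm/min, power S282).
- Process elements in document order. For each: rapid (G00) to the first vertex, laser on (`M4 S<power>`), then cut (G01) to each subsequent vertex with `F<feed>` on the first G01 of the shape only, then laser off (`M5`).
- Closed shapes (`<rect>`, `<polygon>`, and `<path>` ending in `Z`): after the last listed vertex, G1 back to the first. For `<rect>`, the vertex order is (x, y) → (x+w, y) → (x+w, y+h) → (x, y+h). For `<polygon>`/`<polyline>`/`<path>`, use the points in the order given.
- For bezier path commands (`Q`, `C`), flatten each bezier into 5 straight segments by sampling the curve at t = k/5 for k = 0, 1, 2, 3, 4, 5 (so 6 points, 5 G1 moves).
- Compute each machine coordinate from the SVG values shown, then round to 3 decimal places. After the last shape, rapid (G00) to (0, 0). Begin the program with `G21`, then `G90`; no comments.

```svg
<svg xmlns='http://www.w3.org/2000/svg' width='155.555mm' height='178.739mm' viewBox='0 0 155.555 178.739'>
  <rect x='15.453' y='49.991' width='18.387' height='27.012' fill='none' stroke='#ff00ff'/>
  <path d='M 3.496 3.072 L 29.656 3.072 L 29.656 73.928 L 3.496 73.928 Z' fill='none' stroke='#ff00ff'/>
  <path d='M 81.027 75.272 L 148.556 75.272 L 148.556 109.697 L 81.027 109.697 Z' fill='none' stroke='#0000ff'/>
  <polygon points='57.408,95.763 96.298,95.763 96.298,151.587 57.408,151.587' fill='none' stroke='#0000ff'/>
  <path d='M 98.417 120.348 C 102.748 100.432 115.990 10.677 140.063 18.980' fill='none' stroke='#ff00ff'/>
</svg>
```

Since the viewBox matches the mm dimensions, user units are millimetres directly. The only transform is the Y-flip y_m = 178.739 − y_svg.

Shape 1 is a rectangle drawn with `<rect>`. Its stroke #ff00ff means engrave at S282, F4016. After flipping Y the toolpath is (15.453,128.748) → (33.840,128.748) → (33.840,101.736) → (15.453,101.736) → (15.453,128.748), returning to the start.

Shape 2 is a rectangle drawn with `<path>`. Its stroke #ff00ff means engrave at S282, F4016. After flipping Y the toolpath is (3.496,175.667) → (29.656,175.667) → (29.656,104.811) → (3.496,104.811) → (3.496,175.667), returning to the start.

Shape 3 is a rectangle drawn with `<path>`. Its stroke #0000ff means cut at S867, F1330. After flipping Y the toolpath is (81.027,103.467) → (148.556,103.467) → (148.556,69.042) → (81.027,69.042) → (81.027,103.467), returning to the start.

Shape 4 is a rectangle drawn with `<polygon>`. Its stroke #0000ff means cut at S867, F1330. After flipping Y the toolpath is (57.408,82.976) → (96.298,82.976) → (96.298,27.152) → (57.408,27.152) → (57.408,82.976), returning to the start.

Shape 5 is a cubic bezier drawn with `<path>`. Its stroke #ff00ff means engrave at S282, F4016. After flipping Y the toolpath is (98.417,58.391) → (102.100,77.378) → (108.014,105.068) → (116.251,133.400) → (126.904,154.317) → (140.063,159.759).

G21
G90
G00 X15.453 Y128.748
M4 S282
G01 X33.840 Y128.748 F4016
G01 X33.840 Y101.736
G01 X15.453 Y101.736
G01 X15.453 Y128.748
M5
G00 X3.496 Y175.667
M4 S282
G01 X29.656 Y175.667 F4016
G01 X29.656 Y104.811
G01 X3.496 Y104.811
G01 X3.496 Y175.667
M5
G00 X81.027 Y103.467
M4 S867
G01 X148.556 Y103.467 F1330
G01 X148.556 Y69.042
G01 X81.027 Y69.042
G01 X81.027 Y103.467
M5
G00 X57.408 Y82.976
M4 S867
G01 X96.298 Y82.976 F1330
G01 X96.298 Y27.152
G01 X57.408 Y27.152
G01 X57.408 Y82.976
M5
G00 X98.417 Y58.391
M4 S282
G01 X102.100 Y77.378 F4016
G01 X108.014 Y105.068
G01 X116.251 Y133.400
G01 X126.904 Y154.317
G01 X140.063 Y159.759
M5
G00 X0.000 Y0.000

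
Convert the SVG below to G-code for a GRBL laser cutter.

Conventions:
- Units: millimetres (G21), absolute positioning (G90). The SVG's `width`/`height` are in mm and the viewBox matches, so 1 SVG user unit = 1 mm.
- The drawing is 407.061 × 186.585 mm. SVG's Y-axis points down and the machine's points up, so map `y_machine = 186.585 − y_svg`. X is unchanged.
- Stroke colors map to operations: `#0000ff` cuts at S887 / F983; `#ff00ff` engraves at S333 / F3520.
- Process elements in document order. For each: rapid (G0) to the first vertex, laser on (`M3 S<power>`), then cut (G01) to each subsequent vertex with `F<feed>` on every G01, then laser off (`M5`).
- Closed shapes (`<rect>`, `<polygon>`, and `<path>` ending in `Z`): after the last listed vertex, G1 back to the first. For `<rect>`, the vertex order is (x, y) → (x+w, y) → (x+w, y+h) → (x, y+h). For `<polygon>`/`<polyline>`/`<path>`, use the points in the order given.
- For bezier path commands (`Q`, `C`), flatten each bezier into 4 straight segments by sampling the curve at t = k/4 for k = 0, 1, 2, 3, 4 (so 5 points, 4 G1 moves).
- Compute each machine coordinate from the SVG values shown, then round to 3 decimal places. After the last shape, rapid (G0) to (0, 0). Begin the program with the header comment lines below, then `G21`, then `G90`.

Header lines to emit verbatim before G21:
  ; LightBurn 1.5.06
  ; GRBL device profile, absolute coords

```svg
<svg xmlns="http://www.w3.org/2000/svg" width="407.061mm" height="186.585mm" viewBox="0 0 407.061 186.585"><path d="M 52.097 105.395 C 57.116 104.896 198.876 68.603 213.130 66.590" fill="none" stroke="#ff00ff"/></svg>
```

1 u = 1 mm; y_m = 186.585 − y.

[1] `<path>` cubic bezier, #ff00ff→engrave S333 F3520: (52.097,81.190) → (77.371,87.181) → (129.150,100.025) → (182.661,113.153) → (213.130,119.995)

; LightBurn 1.5.06
; GRBL device profile, absolute coords
G21
G90
G0 X52.097 Y81.190
M3 S333
G01 X77.371 Y87.181 F3520
G01 X129.150 Y100.025 F3520
G01 X182.661 Y113.153 F3520
G01 X213.130 Y119.995 F3520
M5
G0 X0.000 Y0.000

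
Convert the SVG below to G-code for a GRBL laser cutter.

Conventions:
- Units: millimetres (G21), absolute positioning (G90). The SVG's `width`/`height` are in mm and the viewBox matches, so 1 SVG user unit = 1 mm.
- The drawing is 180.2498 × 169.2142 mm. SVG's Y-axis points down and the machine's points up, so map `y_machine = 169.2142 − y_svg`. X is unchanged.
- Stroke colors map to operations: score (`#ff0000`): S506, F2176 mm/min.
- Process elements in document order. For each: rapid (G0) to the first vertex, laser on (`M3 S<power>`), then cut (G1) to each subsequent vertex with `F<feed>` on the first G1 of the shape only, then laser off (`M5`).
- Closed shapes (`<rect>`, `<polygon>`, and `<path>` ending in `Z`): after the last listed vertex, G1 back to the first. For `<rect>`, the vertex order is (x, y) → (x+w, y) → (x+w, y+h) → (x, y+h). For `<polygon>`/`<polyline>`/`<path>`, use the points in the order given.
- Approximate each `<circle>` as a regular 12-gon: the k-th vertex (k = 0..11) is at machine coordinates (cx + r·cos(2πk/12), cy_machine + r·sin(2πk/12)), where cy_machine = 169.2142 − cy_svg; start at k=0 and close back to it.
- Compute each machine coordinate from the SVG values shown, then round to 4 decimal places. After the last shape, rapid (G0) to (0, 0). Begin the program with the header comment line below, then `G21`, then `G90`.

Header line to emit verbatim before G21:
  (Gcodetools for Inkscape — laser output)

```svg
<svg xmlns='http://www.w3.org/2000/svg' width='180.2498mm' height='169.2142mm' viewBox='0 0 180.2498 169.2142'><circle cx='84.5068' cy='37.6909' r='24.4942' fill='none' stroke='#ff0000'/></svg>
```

Since the viewBox matches the mm dimensions, user units are millimetres directly. The only transform is the Y-flip y_m = 169.2142 − y_svg.

Shape 1 is a circle drawn with `<circle>`. Its stroke #ff0000 means score at S506, F2176. After flipping Y the toolpath is (109.0010,131.5233) → (105.7194,143.7704) → (96.7539,152.7359) → (84.5068,156.0175) → (72.2597,152.7359) → (63.2942,143.7704) → (60.0126,131.5233) → (63.2942,119.2762) → (72.2597,110.3107) → (84.5068,107.0291) → (96.7539,110.3107) → (105.7194,119.2762) → (109.0010,131.5233), returning to the start.

(Gcodetools for Inkscape — laser output)
G21
G90
G0 X109.0010 Y131.5233
M3 S506
G1 X105.7194 Y143.7704 F2176
G1 X96.7539 Y152.7359
G1 X84.5068 Y156.0175
G1 X72.2597 Y152.7359
G1 X63.2942 Y143.7704
G1 X60.0126 Y131.5233
G1 X63.2942 Y119.2762
G1 X72.2597 Y110.3107
G1 X84.5068 Y107.0291
G1 X96.7539 Y110.3107
G1 X105.7194 Y119.2762
G1 X109.0010 Y131.5233
M5
G0 X0.0000 Y0.0000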